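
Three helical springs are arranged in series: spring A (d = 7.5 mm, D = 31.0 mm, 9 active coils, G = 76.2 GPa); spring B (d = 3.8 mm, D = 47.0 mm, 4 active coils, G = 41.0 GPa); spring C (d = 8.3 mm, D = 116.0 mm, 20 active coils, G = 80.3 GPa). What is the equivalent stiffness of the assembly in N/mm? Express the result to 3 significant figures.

0.950 N/mm

k_A = Gd⁴/(8D³N_a) = (76.2×10³)(7.5⁴)/(8·31.0³·9) = 112.4 N/mm
k_B = Gd⁴/(8D³N_a) = (41.0×10³)(3.8⁴)/(8·47.0³·4) = 2.5732 N/mm
k_C = Gd⁴/(8D³N_a) = (80.3×10³)(8.3⁴)/(8·116.0³·20) = 1.5259 N/mm
Series: 1/k_eq = 1/112.4 + 1/2.5732 + 1/1.5259 = 1.0529; k_eq = 0.9498 N/mm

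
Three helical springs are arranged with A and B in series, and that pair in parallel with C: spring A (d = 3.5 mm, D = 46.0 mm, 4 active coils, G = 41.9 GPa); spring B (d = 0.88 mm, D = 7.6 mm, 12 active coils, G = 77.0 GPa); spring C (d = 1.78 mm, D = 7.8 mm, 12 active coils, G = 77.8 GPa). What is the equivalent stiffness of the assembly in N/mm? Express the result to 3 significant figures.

17.9 N/mm

k_A = Gd⁴/(8D³N_a) = (41.9×10³)(3.5⁴)/(8·46.0³·4) = 2.0187 N/mm
k_B = Gd⁴/(8D³N_a) = (77.0×10³)(0.88⁴)/(8·7.6³·12) = 1.0957 N/mm
k_C = Gd⁴/(8D³N_a) = (77.8×10³)(1.78⁴)/(8·7.8³·12) = 17.144 N/mm
Springs A,B series: k_AB = 1/(1/2.0187+1/1.0957) = 0.71023 N/mm; parallel with C: k_eq = 0.71023+17.144 = 17.854 N/mm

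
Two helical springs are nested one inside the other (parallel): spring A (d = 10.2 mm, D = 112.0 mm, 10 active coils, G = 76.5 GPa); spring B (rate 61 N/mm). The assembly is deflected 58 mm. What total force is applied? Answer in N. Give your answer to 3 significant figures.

3970 N

k_A = Gd⁴/(8D³N_a) = (76.5×10³)(10.2⁴)/(8·112.0³·10) = 7.3675 N/mm
Parallel: k_eq = 7.3675 + 61 = 68.367 N/mm
F = k_eq·δ = 68.367·58 = 3965.3 N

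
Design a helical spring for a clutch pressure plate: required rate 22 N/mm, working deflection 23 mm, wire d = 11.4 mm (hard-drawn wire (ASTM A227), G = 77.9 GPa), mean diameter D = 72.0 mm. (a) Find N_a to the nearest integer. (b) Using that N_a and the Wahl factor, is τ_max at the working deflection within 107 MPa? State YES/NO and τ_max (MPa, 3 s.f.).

N_a = Gd⁴/(8D³k) = (77.9×10³)(11.4⁴)/(8·72.0³·22) = 20.03 → N_a = 20
Actual rate k = Gd⁴/(8D³·20) = 22.031 N/mm
Working load F = kδ = 22.031·23 = 506.72 N
C = 72.0/11.4 = 6.3158; K_W = (4C−1)/(4C−4)+0.615/C = 1.2385
τ_max = K_W·8FD/(πd³) = 1.2385·62.708 = 77.662 MPa
τ_max ≤ 107 MPa → acceptable

(a) 20 coils; (b) YES, τ_max = 77.7 MPa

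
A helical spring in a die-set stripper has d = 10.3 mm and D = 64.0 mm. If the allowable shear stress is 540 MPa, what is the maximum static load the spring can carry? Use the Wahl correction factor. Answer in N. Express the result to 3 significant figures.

C = D/d = 64.0/10.3 = 6.2136
K_W = (4C−1)/(4C−4) + 0.615/C = 23.854/20.854 + 0.0990 = 1.2428
τ_max = K·8FD/(πd³) → F_max = τ_allow·πd³/(8DK)
F_max = 540·π·10.3³/(8·64.0·1.2428) = 1.8538e+06/636.33 = 2913.2 N

2910 N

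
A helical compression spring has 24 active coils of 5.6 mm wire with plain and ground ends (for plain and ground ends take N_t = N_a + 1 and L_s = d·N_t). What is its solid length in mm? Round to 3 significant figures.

140 mm

plain and ground ends: N_t = N_a + 1 = 24 + 1 = 25
L_s = d·N_t = 5.6 × 25 = 140 mm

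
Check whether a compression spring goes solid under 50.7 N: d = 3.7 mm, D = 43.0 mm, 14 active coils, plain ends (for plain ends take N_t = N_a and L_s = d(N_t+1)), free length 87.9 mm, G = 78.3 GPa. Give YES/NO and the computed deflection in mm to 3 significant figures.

k = Gd⁴/(8D³N_a) = (78.3×10³)(3.7⁴)/(8·43.0³·14) = 1.648 N/mm
N_t = 14; L_s = 3.7·15 = 55.5 mm; δ_solid = L₀ − L_s = 87.9 − 55.5 = 32.4 mm
δ = F/k = 50.7/1.648 = 30.765 mm
δ < δ_solid → spring does not go solid

NO, δ = 30.8 mm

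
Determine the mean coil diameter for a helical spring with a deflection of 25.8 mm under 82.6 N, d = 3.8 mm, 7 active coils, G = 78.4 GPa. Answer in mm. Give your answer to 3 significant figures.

45.0 mm

Required rate k = F/δ = 82.6/25.8 = 3.2016 N/mm
D = (Gd⁴/(8N_a·k))^(1/3) = (78.4×10³·3.8⁴/(8·7·3.2016))^(1/3)
  = (91180.5)^(1/3) = 45.0091 mm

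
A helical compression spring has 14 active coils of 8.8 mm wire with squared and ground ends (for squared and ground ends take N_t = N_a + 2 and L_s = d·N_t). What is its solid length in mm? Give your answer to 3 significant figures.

squared and ground ends: N_t = N_a + 2 = 14 + 2 = 16
L_s = d·N_t = 8.8 × 16 = 140.8 mm

141 mm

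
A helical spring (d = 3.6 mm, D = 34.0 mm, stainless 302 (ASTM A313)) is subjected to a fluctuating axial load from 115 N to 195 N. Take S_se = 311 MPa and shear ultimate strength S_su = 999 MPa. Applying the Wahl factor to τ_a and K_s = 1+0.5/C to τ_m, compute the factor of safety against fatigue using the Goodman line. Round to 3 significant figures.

C = D/d = 34.0/3.6 = 9.4444; K_W = (4C−1)/(4C−4)+0.615/C = 1.1539; K_s = 1+0.5/C = 1.0529
F_a = (F_max−F_min)/2 = 40 N; F_m = (F_max+F_min)/2 = 155 N
τ_a = K_W·8F_aD/(πd³) = 1.1539 × 74.229 = 85.655 MPa
τ_m = K_s·8F_mD/(πd³) = 1.0529 × 287.64 = 302.86 MPa
Goodman: 1/n_f = τ_a/S_se + τ_m/S_su = 85.655/311 + 302.86/999 = 0.27542 + 0.30317 = 0.57858
n_f = 1/0.57858 = 1.728

1.73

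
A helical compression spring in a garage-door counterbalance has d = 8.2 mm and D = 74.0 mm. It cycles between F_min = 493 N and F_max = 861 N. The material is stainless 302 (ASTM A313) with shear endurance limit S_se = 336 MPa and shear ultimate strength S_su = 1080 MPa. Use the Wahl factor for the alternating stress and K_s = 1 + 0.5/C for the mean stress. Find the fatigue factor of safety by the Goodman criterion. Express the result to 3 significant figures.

C = D/d = 74.0/8.2 = 9.0244; K_W = (4C−1)/(4C−4)+0.615/C = 1.1616; K_s = 1+0.5/C = 1.0554
F_a = (F_max−F_min)/2 = 184 N; F_m = (F_max+F_min)/2 = 677 N
τ_a = K_W·8F_aD/(πd³) = 1.1616 × 62.885 = 73.048 MPa
τ_m = K_s·8F_mD/(πd³) = 1.0554 × 231.38 = 244.2 MPa
Goodman: 1/n_f = τ_a/S_se + τ_m/S_su = 73.048/336 + 244.2/1080 = 0.21741 + 0.22611 = 0.44351
n_f = 1/0.44351 = 2.255

2.25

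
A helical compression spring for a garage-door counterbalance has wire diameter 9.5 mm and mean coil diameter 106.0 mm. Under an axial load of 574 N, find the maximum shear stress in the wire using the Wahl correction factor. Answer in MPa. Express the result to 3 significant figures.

204 MPa

Spring index C = D/d = 106.0/9.5 = 11.1579
K_W = (4C−1)/(4C−4) + 0.615/C = 43.632/40.632 + 0.0551 = 1.1290
τ₀ = 8FD/(πd³) = 8·574·106.0/(π·9.5³) = 486752/2693.5 = 180.71 MPa
τ_max = K·τ₀ = 1.1290 × 180.71 = 204.02 MPa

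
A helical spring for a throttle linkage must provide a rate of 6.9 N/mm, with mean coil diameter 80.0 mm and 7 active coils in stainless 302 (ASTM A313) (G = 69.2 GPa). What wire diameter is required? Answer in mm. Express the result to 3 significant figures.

d = (8D³N_a·k / G)^(1/4) = (8·80.0³·7·6.9 / (69.2×10³))^0.25
  = (2858.9)^0.25 = 7.3122 mm

7.31 mm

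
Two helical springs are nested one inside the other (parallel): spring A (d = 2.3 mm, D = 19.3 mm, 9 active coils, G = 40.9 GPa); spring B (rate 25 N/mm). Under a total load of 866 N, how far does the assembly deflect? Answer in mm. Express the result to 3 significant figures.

31.8 mm

k_A = Gd⁴/(8D³N_a) = (40.9×10³)(2.3⁴)/(8·19.3³·9) = 2.2112 N/mm
Parallel: k_eq = 2.2112 + 25 = 27.211 N/mm
δ = F/k_eq = 866/27.211 = 31.825 mm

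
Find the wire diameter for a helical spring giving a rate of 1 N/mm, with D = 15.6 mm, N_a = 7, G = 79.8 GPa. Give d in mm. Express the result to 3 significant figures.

1.28 mm

d = (8D³N_a·k / G)^(1/4) = (8·15.6³·7·1 / (79.8×10³))^0.25
  = (2.6642)^0.25 = 1.2776 mm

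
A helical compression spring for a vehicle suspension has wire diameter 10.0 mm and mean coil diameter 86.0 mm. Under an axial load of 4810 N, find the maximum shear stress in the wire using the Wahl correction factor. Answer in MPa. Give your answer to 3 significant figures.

Spring index C = D/d = 86.0/10.0 = 8.6000
K_W = (4C−1)/(4C−4) + 0.615/C = 33.400/30.400 + 0.0715 = 1.1702
τ₀ = 8FD/(πd³) = 8·4810·86.0/(π·10.0³) = 3.30928e+06/3141.6 = 1053.4 MPa
τ_max = K·τ₀ = 1.1702 × 1053.4 = 1232.7 MPa

1230 MPa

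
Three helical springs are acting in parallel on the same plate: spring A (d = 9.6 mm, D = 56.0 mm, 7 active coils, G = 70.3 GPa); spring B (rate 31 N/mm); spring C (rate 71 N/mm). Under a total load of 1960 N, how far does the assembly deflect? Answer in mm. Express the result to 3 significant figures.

k_A = Gd⁴/(8D³N_a) = (70.3×10³)(9.6⁴)/(8·56.0³·7) = 60.714 N/mm
Parallel: k_eq = 60.714 + 31 + 71 = 162.71 N/mm
δ = F/k_eq = 1960/162.71 = 12.046 mm

12.0 mm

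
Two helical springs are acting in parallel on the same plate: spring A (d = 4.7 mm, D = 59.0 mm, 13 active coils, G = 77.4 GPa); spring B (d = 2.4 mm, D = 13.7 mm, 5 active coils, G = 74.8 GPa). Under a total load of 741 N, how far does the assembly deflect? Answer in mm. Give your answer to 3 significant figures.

k_A = Gd⁴/(8D³N_a) = (77.4×10³)(4.7⁴)/(8·59.0³·13) = 1.7682 N/mm
k_B = Gd⁴/(8D³N_a) = (74.8×10³)(2.4⁴)/(8·13.7³·5) = 24.128 N/mm
Parallel: k_eq = 1.7682 + 24.128 = 25.896 N/mm
δ = F/k_eq = 741/25.896 = 28.614 mm

28.6 mm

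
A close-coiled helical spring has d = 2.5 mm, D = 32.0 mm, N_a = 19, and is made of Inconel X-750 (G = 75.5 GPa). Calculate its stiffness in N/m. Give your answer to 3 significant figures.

k = Gd⁴/(8D³N_a) = (75.5×10³ × 2.5⁴) / (8 × 32.0³ × 19)
  = 2.94922e+06 / 4.98074e+06 = 0.59213 N/mm = 592.13 N/m

592 N/m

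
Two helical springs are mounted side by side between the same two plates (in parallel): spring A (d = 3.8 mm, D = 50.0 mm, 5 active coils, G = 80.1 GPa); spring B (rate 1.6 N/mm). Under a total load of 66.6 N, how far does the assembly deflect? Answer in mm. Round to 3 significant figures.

k_A = Gd⁴/(8D³N_a) = (80.1×10³)(3.8⁴)/(8·50.0³·5) = 3.3404 N/mm
Parallel: k_eq = 3.3404 + 1.6 = 4.9404 N/mm
δ = F/k_eq = 66.6/4.9404 = 13.481 mm

13.5 mm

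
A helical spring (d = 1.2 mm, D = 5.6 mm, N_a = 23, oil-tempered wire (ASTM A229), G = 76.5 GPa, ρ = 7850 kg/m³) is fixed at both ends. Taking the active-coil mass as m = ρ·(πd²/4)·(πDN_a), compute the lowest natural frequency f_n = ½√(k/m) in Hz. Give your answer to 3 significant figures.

k = Gd⁴/(8D³N_a) = (76.5×10³)(1.2⁴)/(8·5.6³·23) = 4.9091 N/mm = 4909.1 N/m
Wire length L = πDN_a = π·5.6·23 = 404.64 mm
m = ρ·(πd²/4)·L = 7850 × 1.131×10⁻⁶ m² × 0.40464 m = 0.0035924 kg
f_n = ½√(k/m) = 0.5·√(4909.1/0.0035924) = 0.5·√(1.3665e+06) = 584.49 Hz

584 Hz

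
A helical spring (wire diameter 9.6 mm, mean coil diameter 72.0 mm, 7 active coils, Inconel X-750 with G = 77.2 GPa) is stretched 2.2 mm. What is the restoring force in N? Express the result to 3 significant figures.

k = Gd⁴/(8D³N_a) = (77.2×10³)(9.6⁴)/(8·72.0³·7) = 31.37 N/mm
F = k·δ = 31.37 × 2.2 = 69.014 N

69.0 N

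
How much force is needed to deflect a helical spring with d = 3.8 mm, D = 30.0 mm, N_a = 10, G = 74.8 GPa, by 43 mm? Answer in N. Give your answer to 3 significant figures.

k = Gd⁴/(8D³N_a) = (74.8×10³)(3.8⁴)/(8·30.0³·10) = 7.2207 N/mm
F = k·δ = 7.2207 × 43 = 310.49 N

310 N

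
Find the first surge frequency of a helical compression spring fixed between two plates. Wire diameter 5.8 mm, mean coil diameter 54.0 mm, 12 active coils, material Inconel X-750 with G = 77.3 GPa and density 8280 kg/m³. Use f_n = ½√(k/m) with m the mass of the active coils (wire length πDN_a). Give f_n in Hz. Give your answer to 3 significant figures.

k = Gd⁴/(8D³N_a) = (77.3×10³)(5.8⁴)/(8·54.0³·12) = 5.7868 N/mm = 5786.8 N/m
Wire length L = πDN_a = π·54.0·12 = 2035.8 mm
m = ρ·(πd²/4)·L = 8280 × 26.421×10⁻⁶ m² × 2.0358 m = 0.44535 kg
f_n = ½√(k/m) = 0.5·√(5786.8/0.44535) = 0.5·√(12994) = 56.995 Hz

57.0 Hz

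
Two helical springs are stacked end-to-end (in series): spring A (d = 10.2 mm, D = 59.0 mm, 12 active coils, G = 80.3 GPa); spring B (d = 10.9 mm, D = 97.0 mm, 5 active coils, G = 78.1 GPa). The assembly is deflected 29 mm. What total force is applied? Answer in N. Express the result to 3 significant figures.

520 N

k_A = Gd⁴/(8D³N_a) = (80.3×10³)(10.2⁴)/(8·59.0³·12) = 44.085 N/mm
k_B = Gd⁴/(8D³N_a) = (78.1×10³)(10.9⁴)/(8·97.0³·5) = 30.198 N/mm
Series: 1/k_eq = 1/44.085 + 1/30.198 = 0.055798; k_eq = 17.922 N/mm
F = k_eq·δ = 17.922·29 = 519.73 N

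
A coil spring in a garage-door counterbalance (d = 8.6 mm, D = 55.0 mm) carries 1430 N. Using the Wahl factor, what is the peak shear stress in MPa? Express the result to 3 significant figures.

Spring index C = D/d = 55.0/8.6 = 6.3953
K_W = (4C−1)/(4C−4) + 0.615/C = 24.581/21.581 + 0.0962 = 1.2352
τ₀ = 8FD/(πd³) = 8·1430·55.0/(π·8.6³) = 629200/1998.2 = 314.88 MPa
τ_max = K·τ₀ = 1.2352 × 314.88 = 388.93 MPa

389 MPa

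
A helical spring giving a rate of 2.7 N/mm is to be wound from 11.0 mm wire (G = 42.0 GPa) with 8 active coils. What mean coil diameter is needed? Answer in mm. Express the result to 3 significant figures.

D = (Gd⁴/(8N_a·k))^(1/3) = (42.0×10³·11.0⁴/(8·8·2.7))^(1/3)
  = (3.55858e+06)^(1/3) = 152.6718 mm

153 mm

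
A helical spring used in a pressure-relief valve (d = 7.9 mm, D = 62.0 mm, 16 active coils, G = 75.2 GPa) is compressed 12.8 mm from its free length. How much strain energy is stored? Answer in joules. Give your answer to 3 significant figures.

k = Gd⁴/(8D³N_a) = (75.2×10³)(7.9⁴)/(8·62.0³·16) = 9.6015 N/mm
U = ½kδ² = 0.5 × 9.6015 × 12.8² = 786.56 N·mm = 0.78656 J

0.787 J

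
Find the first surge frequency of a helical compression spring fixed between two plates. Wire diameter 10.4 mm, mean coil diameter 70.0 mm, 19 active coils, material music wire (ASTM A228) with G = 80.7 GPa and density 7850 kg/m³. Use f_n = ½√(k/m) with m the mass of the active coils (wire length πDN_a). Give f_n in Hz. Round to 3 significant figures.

k = Gd⁴/(8D³N_a) = (80.7×10³)(10.4⁴)/(8·70.0³·19) = 18.108 N/mm = 18108 N/m
Wire length L = πDN_a = π·70.0·19 = 4178.3 mm
m = ρ·(πd²/4)·L = 7850 × 84.949×10⁻⁶ m² × 4.1783 m = 2.7863 kg
f_n = ½√(k/m) = 0.5·√(18108/2.7863) = 0.5·√(6498.9) = 40.308 Hz

40.3 Hz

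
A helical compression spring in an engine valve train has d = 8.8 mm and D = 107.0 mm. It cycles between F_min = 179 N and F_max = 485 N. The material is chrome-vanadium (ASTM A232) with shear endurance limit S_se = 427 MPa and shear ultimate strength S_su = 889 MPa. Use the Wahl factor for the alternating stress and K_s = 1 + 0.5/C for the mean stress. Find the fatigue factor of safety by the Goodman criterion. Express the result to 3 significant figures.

C = D/d = 107.0/8.8 = 12.1591; K_W = (4C−1)/(4C−4)+0.615/C = 1.1178; K_s = 1+0.5/C = 1.0411
F_a = (F_max−F_min)/2 = 153 N; F_m = (F_max+F_min)/2 = 332 N
τ_a = K_W·8F_aD/(πd³) = 1.1178 × 61.174 = 68.38 MPa
τ_m = K_s·8F_mD/(πd³) = 1.0411 × 132.74 = 138.2 MPa
Goodman: 1/n_f = τ_a/S_se + τ_m/S_su = 68.38/427 + 138.2/889 = 0.16014 + 0.15546 = 0.3156
n_f = 1/0.3156 = 3.169

3.17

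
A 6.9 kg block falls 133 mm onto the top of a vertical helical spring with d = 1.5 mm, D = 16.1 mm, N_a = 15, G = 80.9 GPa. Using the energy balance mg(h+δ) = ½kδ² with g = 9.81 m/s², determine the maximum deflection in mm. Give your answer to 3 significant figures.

k = Gd⁴/(8D³N_a) = (80.9×10³)(1.5⁴)/(8·16.1³·15) = 0.81781 N/mm
W = mg = 6.9 × 9.81 = 67.689 N
½kδ² − Wδ − Wh = 0 → δ = (W + √(W² + 2kWh))/k
δ = (67.689 + √(4581.8 + 14725))/0.81781 = (67.689 + 138.95)/0.81781 = 252.67 mm

253 mm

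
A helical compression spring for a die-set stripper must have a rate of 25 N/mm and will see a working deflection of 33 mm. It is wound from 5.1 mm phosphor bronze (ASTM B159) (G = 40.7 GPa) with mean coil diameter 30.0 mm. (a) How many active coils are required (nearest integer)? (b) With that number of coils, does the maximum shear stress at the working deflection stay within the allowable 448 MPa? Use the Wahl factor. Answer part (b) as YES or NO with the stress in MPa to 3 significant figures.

(a) 5 coils; (b) NO, τ_max = 610 MPa

N_a = Gd⁴/(8D³k) = (40.7×10³)(5.1⁴)/(8·30.0³·25) = 5.099 → N_a = 5
Actual rate k = Gd⁴/(8D³·5) = 25.495 N/mm
Working load F = kδ = 25.495·33 = 841.33 N
C = 30.0/5.1 = 5.8824; K_W = (4C−1)/(4C−4)+0.615/C = 1.2582
τ_max = K_W·8FD/(πd³) = 1.2582·484.52 = 609.61 MPa
τ_max > 448 MPa → exceeds allowable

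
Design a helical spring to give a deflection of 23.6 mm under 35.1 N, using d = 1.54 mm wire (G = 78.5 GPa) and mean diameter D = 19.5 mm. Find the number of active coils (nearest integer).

5

Required rate k = F/δ = 35.1/23.6 = 1.4873 N/mm
N_a = Gd⁴/(8D³k) = (78.5×10³ × 1.54⁴)/(8 × 19.5³ × 1.4873)
    = 441522 / 88224.4 = 5.005 → 5 coils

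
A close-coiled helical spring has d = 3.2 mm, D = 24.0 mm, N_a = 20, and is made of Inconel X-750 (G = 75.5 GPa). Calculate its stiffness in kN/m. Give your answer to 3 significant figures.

3.58 kN/m

k = Gd⁴/(8D³N_a) = (75.5×10³ × 3.2⁴) / (8 × 24.0³ × 20)
  = 7.91675e+06 / 2.21184e+06 = 3.5793 N/mm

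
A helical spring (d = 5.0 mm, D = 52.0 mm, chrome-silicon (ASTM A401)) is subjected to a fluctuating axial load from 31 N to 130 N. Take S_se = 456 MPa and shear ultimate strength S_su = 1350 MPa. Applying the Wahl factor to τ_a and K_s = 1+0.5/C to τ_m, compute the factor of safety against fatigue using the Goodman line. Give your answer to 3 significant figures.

C = D/d = 52.0/5.0 = 10.4000; K_W = (4C−1)/(4C−4)+0.615/C = 1.1389; K_s = 1+0.5/C = 1.0481
F_a = (F_max−F_min)/2 = 49.5 N; F_m = (F_max+F_min)/2 = 80.5 N
τ_a = K_W·8F_aD/(πd³) = 1.1389 × 52.437 = 59.722 MPa
τ_m = K_s·8F_mD/(πd³) = 1.0481 × 85.276 = 89.376 MPa
Goodman: 1/n_f = τ_a/S_se + τ_m/S_su = 59.722/456 + 89.376/1350 = 0.13097 + 0.06620 = 0.19717
n_f = 1/0.19717 = 5.072

5.07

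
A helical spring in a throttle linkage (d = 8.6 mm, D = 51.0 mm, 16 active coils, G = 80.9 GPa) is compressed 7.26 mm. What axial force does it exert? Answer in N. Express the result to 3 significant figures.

189 N

k = Gd⁴/(8D³N_a) = (80.9×10³)(8.6⁴)/(8·51.0³·16) = 26.063 N/mm
F = k·δ = 26.063 × 7.26 = 189.22 N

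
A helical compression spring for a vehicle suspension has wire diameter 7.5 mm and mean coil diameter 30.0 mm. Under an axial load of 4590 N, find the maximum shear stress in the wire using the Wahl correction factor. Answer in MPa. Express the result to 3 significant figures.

1170 MPa

Spring index C = D/d = 30.0/7.5 = 4.0000
K_W = (4C−1)/(4C−4) + 0.615/C = 15.000/12.000 + 0.1537 = 1.4038
τ₀ = 8FD/(πd³) = 8·4590·30.0/(π·7.5³) = 1.1016e+06/1325.4 = 831.17 MPa
τ_max = K·τ₀ = 1.4038 × 831.17 = 1166.8 MPa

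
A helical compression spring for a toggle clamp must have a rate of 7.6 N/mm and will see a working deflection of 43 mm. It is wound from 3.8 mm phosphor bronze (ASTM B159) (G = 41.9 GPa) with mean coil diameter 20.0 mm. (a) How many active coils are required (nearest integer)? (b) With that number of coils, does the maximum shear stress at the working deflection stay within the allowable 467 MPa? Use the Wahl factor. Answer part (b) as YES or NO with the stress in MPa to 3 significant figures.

N_a = Gd⁴/(8D³k) = (41.9×10³)(3.8⁴)/(8·20.0³·7.6) = 17.96 → N_a = 18
Actual rate k = Gd⁴/(8D³·18) = 7.584 N/mm
Working load F = kδ = 7.584·43 = 326.11 N
C = 20.0/3.8 = 5.2632; K_W = (4C−1)/(4C−4)+0.615/C = 1.2928
τ_max = K_W·8FD/(πd³) = 1.2928·302.68 = 391.3 MPa
τ_max ≤ 467 MPa → acceptable

(a) 18 coils; (b) YES, τ_max = 391 MPa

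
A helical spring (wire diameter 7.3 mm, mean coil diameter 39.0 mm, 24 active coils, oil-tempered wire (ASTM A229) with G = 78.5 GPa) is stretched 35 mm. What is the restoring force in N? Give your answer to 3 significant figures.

685 N

k = Gd⁴/(8D³N_a) = (78.5×10³)(7.3⁴)/(8·39.0³·24) = 19.573 N/mm
F = k·δ = 19.573 × 35 = 685.07 N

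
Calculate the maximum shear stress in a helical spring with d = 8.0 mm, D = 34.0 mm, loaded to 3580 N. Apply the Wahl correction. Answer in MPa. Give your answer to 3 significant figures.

Spring index C = D/d = 34.0/8.0 = 4.2500
K_W = (4C−1)/(4C−4) + 0.615/C = 16.000/13.000 + 0.1447 = 1.3755
τ₀ = 8FD/(πd³) = 8·3580·34.0/(π·8.0³) = 973760/1608.5 = 605.39 MPa
τ_max = K·τ₀ = 1.3755 × 605.39 = 832.69 MPa

833 MPa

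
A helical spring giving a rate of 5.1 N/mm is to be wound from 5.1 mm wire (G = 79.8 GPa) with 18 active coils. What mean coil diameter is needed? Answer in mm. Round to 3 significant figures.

D = (Gd⁴/(8N_a·k))^(1/3) = (79.8×10³·5.1⁴/(8·18·5.1))^(1/3)
  = (73510.8)^(1/3) = 41.8906 mm

41.9 mm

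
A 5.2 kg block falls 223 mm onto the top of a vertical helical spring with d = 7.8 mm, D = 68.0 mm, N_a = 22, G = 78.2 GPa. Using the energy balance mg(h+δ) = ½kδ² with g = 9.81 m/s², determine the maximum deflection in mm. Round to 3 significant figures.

k = Gd⁴/(8D³N_a) = (78.2×10³)(7.8⁴)/(8·68.0³·22) = 5.2305 N/mm
W = mg = 5.2 × 9.81 = 51.012 N
½kδ² − Wδ − Wh = 0 → δ = (W + √(W² + 2kWh))/k
δ = (51.012 + √(2602.2 + 119002))/5.2305 = (51.012 + 348.72)/5.2305 = 76.422 mm

76.4 mm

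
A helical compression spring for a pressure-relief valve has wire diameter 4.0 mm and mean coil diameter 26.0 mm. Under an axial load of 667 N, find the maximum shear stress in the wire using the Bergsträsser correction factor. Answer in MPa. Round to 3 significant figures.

840 MPa

Spring index C = D/d = 26.0/4.0 = 6.5000
K_B = (4C+2)/(4C−3) = 28.000/23.000 = 1.2174
τ₀ = 8FD/(πd³) = 8·667·26.0/(π·4.0³) = 138736/201.06 = 690.02 MPa
τ_max = K·τ₀ = 1.2174 × 690.02 = 840.02 MPa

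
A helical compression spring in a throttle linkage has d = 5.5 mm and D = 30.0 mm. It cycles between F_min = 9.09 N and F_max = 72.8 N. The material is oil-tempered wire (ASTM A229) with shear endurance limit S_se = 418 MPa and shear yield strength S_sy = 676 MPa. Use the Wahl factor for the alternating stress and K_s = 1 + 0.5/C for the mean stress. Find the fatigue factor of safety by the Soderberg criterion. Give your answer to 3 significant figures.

13.3

C = D/d = 30.0/5.5 = 5.4545; K_W = (4C−1)/(4C−4)+0.615/C = 1.2811; K_s = 1+0.5/C = 1.0917
F_a = (F_max−F_min)/2 = 31.855 N; F_m = (F_max+F_min)/2 = 40.945 N
τ_a = K_W·8F_aD/(πd³) = 1.2811 × 14.627 = 18.739 MPa
τ_m = K_s·8F_mD/(πd³) = 1.0917 × 18.801 = 20.524 MPa
Soderberg: 1/n_f = τ_a/S_se + τ_m/S_sy = 18.739/418 + 20.524/676 = 0.04483 + 0.03036 = 0.075191
n_f = 1/0.075191 = 13.3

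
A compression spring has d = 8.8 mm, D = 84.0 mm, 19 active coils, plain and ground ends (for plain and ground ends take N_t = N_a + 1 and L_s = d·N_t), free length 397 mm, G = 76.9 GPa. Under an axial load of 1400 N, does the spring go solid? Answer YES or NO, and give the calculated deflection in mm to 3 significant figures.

k = Gd⁴/(8D³N_a) = (76.9×10³)(8.8⁴)/(8·84.0³·19) = 5.1189 N/mm
N_t = 20; L_s = 8.8·20 = 176 mm; δ_solid = L₀ − L_s = 397 − 176 = 221 mm
δ = F/k = 1400/5.1189 = 273.5 mm
δ ≥ δ_solid → spring goes solid

YES, δ = 273 mm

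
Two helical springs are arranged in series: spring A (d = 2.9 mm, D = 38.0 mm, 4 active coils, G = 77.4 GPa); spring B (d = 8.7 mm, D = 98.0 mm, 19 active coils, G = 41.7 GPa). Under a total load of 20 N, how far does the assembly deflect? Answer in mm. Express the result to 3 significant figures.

k_A = Gd⁴/(8D³N_a) = (77.4×10³)(2.9⁴)/(8·38.0³·4) = 3.1177 N/mm
k_B = Gd⁴/(8D³N_a) = (41.7×10³)(8.7⁴)/(8·98.0³·19) = 1.6699 N/mm
Series: 1/k_eq = 1/3.1177 + 1/1.6699 = 0.91959; k_eq = 1.0874 N/mm
δ = F/k_eq = 20/1.0874 = 18.392 mm

18.4 mm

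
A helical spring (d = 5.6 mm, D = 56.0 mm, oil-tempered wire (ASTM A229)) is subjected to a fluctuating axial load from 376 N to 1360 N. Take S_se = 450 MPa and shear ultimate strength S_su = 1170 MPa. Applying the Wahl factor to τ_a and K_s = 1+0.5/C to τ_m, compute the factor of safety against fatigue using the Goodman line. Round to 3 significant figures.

C = D/d = 56.0/5.6 = 10.0000; K_W = (4C−1)/(4C−4)+0.615/C = 1.1448; K_s = 1+0.5/C = 1.0500
F_a = (F_max−F_min)/2 = 492 N; F_m = (F_max+F_min)/2 = 868 N
τ_a = K_W·8F_aD/(πd³) = 1.1448 × 399.51 = 457.37 MPa
τ_m = K_s·8F_mD/(πd³) = 1.0500 × 704.83 = 740.07 MPa
Goodman: 1/n_f = τ_a/S_se + τ_m/S_su = 457.37/450 + 740.07/1170 = 1.01639 + 0.63254 = 1.6489
n_f = 1/1.6489 = 0.6065

0.606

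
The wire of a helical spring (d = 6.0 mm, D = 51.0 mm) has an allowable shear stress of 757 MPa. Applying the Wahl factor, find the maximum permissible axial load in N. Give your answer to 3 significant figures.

C = D/d = 51.0/6.0 = 8.5000
K_W = (4C−1)/(4C−4) + 0.615/C = 33.000/30.000 + 0.0724 = 1.1724
τ_max = K·8FD/(πd³) → F_max = τ_allow·πd³/(8DK)
F_max = 757·π·6.0³/(8·51.0·1.1724) = 5.1369e+05/478.32 = 1073.9 N

1070 N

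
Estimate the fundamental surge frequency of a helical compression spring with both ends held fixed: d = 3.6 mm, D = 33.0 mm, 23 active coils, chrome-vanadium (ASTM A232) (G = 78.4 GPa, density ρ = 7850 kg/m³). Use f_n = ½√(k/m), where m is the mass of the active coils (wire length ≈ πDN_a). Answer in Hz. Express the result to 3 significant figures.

k = Gd⁴/(8D³N_a) = (78.4×10³)(3.6⁴)/(8·33.0³·23) = 1.9914 N/mm = 1991.4 N/m
Wire length L = πDN_a = π·33.0·23 = 2384.5 mm
m = ρ·(πd²/4)·L = 7850 × 10.179×10⁻⁶ m² × 2.3845 m = 0.19053 kg
f_n = ½√(k/m) = 0.5·√(1991.4/0.19053) = 0.5·√(10452) = 51.118 Hz

51.1 Hz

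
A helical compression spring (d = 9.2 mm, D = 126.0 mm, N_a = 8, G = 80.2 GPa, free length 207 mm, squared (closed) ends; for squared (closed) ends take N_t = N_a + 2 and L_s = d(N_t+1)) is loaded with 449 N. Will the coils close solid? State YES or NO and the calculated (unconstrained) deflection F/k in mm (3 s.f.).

k = Gd⁴/(8D³N_a) = (80.2×10³)(9.2⁴)/(8·126.0³·8) = 4.4878 N/mm
N_t = 10; L_s = 9.2·11 = 101.2 mm; δ_solid = L₀ − L_s = 207 − 101.2 = 105.8 mm
δ = F/k = 449/4.4878 = 100.05 mm
δ < δ_solid → spring does not go solid

NO, δ = 100 mm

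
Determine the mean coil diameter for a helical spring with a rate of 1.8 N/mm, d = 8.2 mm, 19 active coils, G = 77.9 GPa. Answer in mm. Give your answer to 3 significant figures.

D = (Gd⁴/(8N_a·k))^(1/3) = (77.9×10³·8.2⁴/(8·19·1.8))^(1/3)
  = (1.28729e+06)^(1/3) = 108.7825 mm

109 mm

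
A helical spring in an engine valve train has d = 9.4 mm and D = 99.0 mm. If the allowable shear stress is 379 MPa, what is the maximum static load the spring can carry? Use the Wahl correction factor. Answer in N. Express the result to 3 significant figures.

1100 N

C = D/d = 99.0/9.4 = 10.5319
K_W = (4C−1)/(4C−4) + 0.615/C = 41.128/38.128 + 0.0584 = 1.1371
τ_max = K·8FD/(πd³) → F_max = τ_allow·πd³/(8DK)
F_max = 379·π·9.4³/(8·99.0·1.1371) = 9.8895e+05/900.56 = 1098.1 N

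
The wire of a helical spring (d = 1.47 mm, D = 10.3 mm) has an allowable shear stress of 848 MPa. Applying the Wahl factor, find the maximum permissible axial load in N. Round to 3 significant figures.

84.7 N

C = D/d = 10.3/1.47 = 7.0068
K_W = (4C−1)/(4C−4) + 0.615/C = 27.027/24.027 + 0.0878 = 1.2126
τ_max = K·8FD/(πd³) → F_max = τ_allow·πd³/(8DK)
F_max = 848·π·1.47³/(8·10.3·1.2126) = 8462.5/99.921 = 84.692 N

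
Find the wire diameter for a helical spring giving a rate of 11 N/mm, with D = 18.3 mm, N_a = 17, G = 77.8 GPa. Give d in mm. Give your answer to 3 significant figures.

3.29 mm

d = (8D³N_a·k / G)^(1/4) = (8·18.3³·17·11 / (77.8×10³))^0.25
  = (117.84)^0.25 = 3.2948 mm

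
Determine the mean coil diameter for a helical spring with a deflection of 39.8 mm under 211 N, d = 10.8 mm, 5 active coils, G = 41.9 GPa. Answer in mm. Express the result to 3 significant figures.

139 mm

Required rate k = F/δ = 211/39.8 = 5.3015 N/mm
D = (Gd⁴/(8N_a·k))^(1/3) = (41.9×10³·10.8⁴/(8·5·5.3015))^(1/3)
  = (2.68813e+06)^(1/3) = 139.0432 mm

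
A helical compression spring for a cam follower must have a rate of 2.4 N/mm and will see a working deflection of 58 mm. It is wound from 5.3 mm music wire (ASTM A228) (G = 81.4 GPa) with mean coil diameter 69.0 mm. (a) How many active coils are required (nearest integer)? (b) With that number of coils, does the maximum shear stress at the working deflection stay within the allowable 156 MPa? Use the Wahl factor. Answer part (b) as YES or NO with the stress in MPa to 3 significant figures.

N_a = Gd⁴/(8D³k) = (81.4×10³)(5.3⁴)/(8·69.0³·2.4) = 10.18 → N_a = 10
Actual rate k = Gd⁴/(8D³·10) = 2.4439 N/mm
Working load F = kδ = 2.4439·58 = 141.75 N
C = 69.0/5.3 = 13.0189; K_W = (4C−1)/(4C−4)+0.615/C = 1.1096
τ_max = K_W·8FD/(πd³) = 1.1096·167.29 = 185.64 MPa
τ_max > 156 MPa → exceeds allowable

(a) 10 coils; (b) NO, τ_max = 186 MPa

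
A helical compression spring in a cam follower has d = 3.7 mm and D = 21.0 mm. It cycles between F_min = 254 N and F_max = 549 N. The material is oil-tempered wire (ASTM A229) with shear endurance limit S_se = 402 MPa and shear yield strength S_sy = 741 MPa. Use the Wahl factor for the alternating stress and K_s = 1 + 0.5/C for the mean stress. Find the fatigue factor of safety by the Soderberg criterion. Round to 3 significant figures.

C = D/d = 21.0/3.7 = 5.6757; K_W = (4C−1)/(4C−4)+0.615/C = 1.2688; K_s = 1+0.5/C = 1.0881
F_a = (F_max−F_min)/2 = 147.5 N; F_m = (F_max+F_min)/2 = 401.5 N
τ_a = K_W·8F_aD/(πd³) = 1.2688 × 155.72 = 197.57 MPa
τ_m = K_s·8F_mD/(πd³) = 1.0881 × 423.88 = 461.22 MPa
Soderberg: 1/n_f = τ_a/S_se + τ_m/S_sy = 197.57/402 + 461.22/741 = 0.49147 + 0.62243 = 1.1139
n_f = 1/1.1139 = 0.8977

0.898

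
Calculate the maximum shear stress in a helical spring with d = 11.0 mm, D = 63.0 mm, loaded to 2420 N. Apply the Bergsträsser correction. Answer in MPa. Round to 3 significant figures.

Spring index C = D/d = 63.0/11.0 = 5.7273
K_B = (4C+2)/(4C−3) = 24.909/19.909 = 1.2511
τ₀ = 8FD/(πd³) = 8·2420·63.0/(π·11.0³) = 1.21968e+06/4181.5 = 291.69 MPa
τ_max = K·τ₀ = 1.2511 × 291.69 = 364.94 MPa

365 MPa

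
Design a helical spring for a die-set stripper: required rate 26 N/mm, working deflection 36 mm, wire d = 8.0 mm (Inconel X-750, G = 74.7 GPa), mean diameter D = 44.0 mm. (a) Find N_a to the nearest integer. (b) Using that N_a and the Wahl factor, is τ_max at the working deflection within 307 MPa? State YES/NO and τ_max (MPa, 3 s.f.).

N_a = Gd⁴/(8D³k) = (74.7×10³)(8.0⁴)/(8·44.0³·26) = 17.27 → N_a = 17
Actual rate k = Gd⁴/(8D³·17) = 26.411 N/mm
Working load F = kδ = 26.411·36 = 950.79 N
C = 44.0/8.0 = 5.5000; K_W = (4C−1)/(4C−4)+0.615/C = 1.2785
τ_max = K_W·8FD/(πd³) = 1.2785·208.07 = 266.01 MPa
τ_max ≤ 307 MPa → acceptable

(a) 17 coils; (b) YES, τ_max = 266 MPa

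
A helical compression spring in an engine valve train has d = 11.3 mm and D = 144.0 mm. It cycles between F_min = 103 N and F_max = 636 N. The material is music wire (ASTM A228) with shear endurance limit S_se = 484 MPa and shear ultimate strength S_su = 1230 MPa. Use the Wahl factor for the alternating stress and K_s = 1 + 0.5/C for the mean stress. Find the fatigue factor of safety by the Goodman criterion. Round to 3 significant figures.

C = D/d = 144.0/11.3 = 12.7434; K_W = (4C−1)/(4C−4)+0.615/C = 1.1121; K_s = 1+0.5/C = 1.0392
F_a = (F_max−F_min)/2 = 266.5 N; F_m = (F_max+F_min)/2 = 369.5 N
τ_a = K_W·8F_aD/(πd³) = 1.1121 × 67.727 = 75.321 MPa
τ_m = K_s·8F_mD/(πd³) = 1.0392 × 93.903 = 97.588 MPa
Goodman: 1/n_f = τ_a/S_se + τ_m/S_su = 75.321/484 + 97.588/1230 = 0.15562 + 0.07934 = 0.23496
n_f = 1/0.23496 = 4.256

4.26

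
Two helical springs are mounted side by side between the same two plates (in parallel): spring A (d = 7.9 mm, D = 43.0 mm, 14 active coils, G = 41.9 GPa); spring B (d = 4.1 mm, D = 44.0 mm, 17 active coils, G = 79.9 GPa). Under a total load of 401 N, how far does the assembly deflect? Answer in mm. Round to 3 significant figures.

k_A = Gd⁴/(8D³N_a) = (41.9×10³)(7.9⁴)/(8·43.0³·14) = 18.327 N/mm
k_B = Gd⁴/(8D³N_a) = (79.9×10³)(4.1⁴)/(8·44.0³·17) = 1.9489 N/mm
Parallel: k_eq = 18.327 + 1.9489 = 20.276 N/mm
δ = F/k_eq = 401/20.276 = 19.777 mm

19.8 mm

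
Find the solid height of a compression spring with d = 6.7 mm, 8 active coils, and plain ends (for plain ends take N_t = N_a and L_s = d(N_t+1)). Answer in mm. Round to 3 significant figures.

plain ends: N_t = N_a = 8
L_s = d·(N_t+1) = 6.7 × 9 = 60.3 mm

60.3 mm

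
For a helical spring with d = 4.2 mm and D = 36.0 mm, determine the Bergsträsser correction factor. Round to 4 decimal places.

C = D/d = 36.0/4.2 = 8.5714
K_B = (4C+2)/(4C−3) = 36.286/31.286 = 1.1598

1.1598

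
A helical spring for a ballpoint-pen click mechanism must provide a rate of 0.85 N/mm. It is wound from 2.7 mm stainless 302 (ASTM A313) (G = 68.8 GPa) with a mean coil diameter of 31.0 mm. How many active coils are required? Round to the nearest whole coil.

18

N_a = Gd⁴/(8D³k) = (68.8×10³ × 2.7⁴)/(8 × 31.0³ × 0.85)
    = 3.65631e+06 / 202579 = 18.05 → 18 coils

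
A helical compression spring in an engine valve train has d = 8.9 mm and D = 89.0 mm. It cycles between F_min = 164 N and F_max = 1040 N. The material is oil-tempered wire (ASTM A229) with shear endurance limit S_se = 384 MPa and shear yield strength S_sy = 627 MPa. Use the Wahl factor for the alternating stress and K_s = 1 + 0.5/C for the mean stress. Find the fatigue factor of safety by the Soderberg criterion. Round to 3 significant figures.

C = D/d = 89.0/8.9 = 10.0000; K_W = (4C−1)/(4C−4)+0.615/C = 1.1448; K_s = 1+0.5/C = 1.0500
F_a = (F_max−F_min)/2 = 438 N; F_m = (F_max+F_min)/2 = 602 N
τ_a = K_W·8F_aD/(πd³) = 1.1448 × 140.81 = 161.2 MPa
τ_m = K_s·8F_mD/(πd³) = 1.0500 × 193.53 = 203.21 MPa
Soderberg: 1/n_f = τ_a/S_se + τ_m/S_sy = 161.2/384 + 203.21/627 = 0.41980 + 0.32410 = 0.7439
n_f = 1/0.7439 = 1.344

1.34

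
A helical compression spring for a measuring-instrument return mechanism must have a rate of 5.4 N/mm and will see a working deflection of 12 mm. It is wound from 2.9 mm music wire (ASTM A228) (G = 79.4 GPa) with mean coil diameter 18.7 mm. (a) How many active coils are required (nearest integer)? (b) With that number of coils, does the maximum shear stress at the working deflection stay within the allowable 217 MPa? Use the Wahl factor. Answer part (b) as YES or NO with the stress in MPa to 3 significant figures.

(a) 20 coils; (b) YES, τ_max = 155 MPa

N_a = Gd⁴/(8D³k) = (79.4×10³)(2.9⁴)/(8·18.7³·5.4) = 19.88 → N_a = 20
Actual rate k = Gd⁴/(8D³·20) = 5.3674 N/mm
Working load F = kδ = 5.3674·12 = 64.409 N
C = 18.7/2.9 = 6.4483; K_W = (4C−1)/(4C−4)+0.615/C = 1.2330
τ_max = K_W·8FD/(πd³) = 1.2330·125.76 = 155.06 MPa
τ_max ≤ 217 MPa → acceptable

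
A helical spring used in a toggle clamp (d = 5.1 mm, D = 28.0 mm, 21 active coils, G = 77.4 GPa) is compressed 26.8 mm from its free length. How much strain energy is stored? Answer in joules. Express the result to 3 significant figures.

5.10 J

k = Gd⁴/(8D³N_a) = (77.4×10³)(5.1⁴)/(8·28.0³·21) = 14.198 N/mm
U = ½kδ² = 0.5 × 14.198 × 26.8² = 5098.9 N·mm = 5.0989 J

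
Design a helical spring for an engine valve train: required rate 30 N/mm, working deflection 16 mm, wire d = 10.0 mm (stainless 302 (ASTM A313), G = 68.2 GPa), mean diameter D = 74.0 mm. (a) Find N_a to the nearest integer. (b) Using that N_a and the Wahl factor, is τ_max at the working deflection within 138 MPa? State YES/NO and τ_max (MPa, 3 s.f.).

(a) 7 coils; (b) YES, τ_max = 109 MPa

N_a = Gd⁴/(8D³k) = (68.2×10³)(10.0⁴)/(8·74.0³·30) = 7.013 → N_a = 7
Actual rate k = Gd⁴/(8D³·7) = 30.054 N/mm
Working load F = kδ = 30.054·16 = 480.86 N
C = 74.0/10.0 = 7.4000; K_W = (4C−1)/(4C−4)+0.615/C = 1.2003
τ_max = K_W·8FD/(πd³) = 1.2003·90.614 = 108.76 MPa
τ_max ≤ 138 MPa → acceptable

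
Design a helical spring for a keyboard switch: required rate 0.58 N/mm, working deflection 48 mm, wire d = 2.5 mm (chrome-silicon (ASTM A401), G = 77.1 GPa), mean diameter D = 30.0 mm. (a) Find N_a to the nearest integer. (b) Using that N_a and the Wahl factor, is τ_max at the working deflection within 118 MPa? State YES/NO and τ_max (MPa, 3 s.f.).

(a) 24 coils; (b) NO, τ_max = 153 MPa

N_a = Gd⁴/(8D³k) = (77.1×10³)(2.5⁴)/(8·30.0³·0.58) = 24.04 → N_a = 24
Actual rate k = Gd⁴/(8D³·24) = 0.58096 N/mm
Working load F = kδ = 0.58096·48 = 27.886 N
C = 30.0/2.5 = 12.0000; K_W = (4C−1)/(4C−4)+0.615/C = 1.1194
τ_max = K_W·8FD/(πd³) = 1.1194·136.34 = 152.63 MPa
τ_max > 118 MPa → exceeds allowable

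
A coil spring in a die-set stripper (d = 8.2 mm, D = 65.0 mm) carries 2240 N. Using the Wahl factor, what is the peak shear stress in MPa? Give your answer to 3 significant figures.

Spring index C = D/d = 65.0/8.2 = 7.9268
K_W = (4C−1)/(4C−4) + 0.615/C = 30.707/27.707 + 0.0776 = 1.1859
τ₀ = 8FD/(πd³) = 8·2240·65.0/(π·8.2³) = 1.1648e+06/1732.2 = 672.45 MPa
τ_max = K·τ₀ = 1.1859 × 672.45 = 797.43 MPa

797 MPa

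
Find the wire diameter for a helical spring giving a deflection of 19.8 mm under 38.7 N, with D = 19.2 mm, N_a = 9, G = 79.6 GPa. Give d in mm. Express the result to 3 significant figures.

Required rate k = F/δ = 38.7/19.8 = 1.9545 N/mm
d = (8D³N_a·k / G)^(1/4) = (8·19.2³·9·1.9545 / (79.6×10³))^0.25
  = (12.513)^0.25 = 1.8808 mm

1.88 mm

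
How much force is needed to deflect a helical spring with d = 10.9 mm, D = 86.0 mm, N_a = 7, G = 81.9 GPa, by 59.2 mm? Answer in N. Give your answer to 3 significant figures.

k = Gd⁴/(8D³N_a) = (81.9×10³)(10.9⁴)/(8·86.0³·7) = 32.457 N/mm
F = k·δ = 32.457 × 59.2 = 1921.4 N

1920 N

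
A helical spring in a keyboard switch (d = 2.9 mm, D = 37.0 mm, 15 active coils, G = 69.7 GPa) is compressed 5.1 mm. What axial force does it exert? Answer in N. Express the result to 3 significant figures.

k = Gd⁴/(8D³N_a) = (69.7×10³)(2.9⁴)/(8·37.0³·15) = 0.81103 N/mm
F = k·δ = 0.81103 × 5.1 = 4.1363 N

4.14 N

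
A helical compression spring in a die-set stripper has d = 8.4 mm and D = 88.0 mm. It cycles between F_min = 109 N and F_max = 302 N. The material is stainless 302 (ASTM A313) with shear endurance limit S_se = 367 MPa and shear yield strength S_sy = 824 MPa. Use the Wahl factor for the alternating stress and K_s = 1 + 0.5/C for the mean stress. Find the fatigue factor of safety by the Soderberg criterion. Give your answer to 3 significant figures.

4.72

C = D/d = 88.0/8.4 = 10.4762; K_W = (4C−1)/(4C−4)+0.615/C = 1.1379; K_s = 1+0.5/C = 1.0477
F_a = (F_max−F_min)/2 = 96.5 N; F_m = (F_max+F_min)/2 = 205.5 N
τ_a = K_W·8F_aD/(πd³) = 1.1379 × 36.485 = 41.514 MPa
τ_m = K_s·8F_mD/(πd³) = 1.0477 × 77.696 = 81.404 MPa
Soderberg: 1/n_f = τ_a/S_se + τ_m/S_sy = 41.514/367 + 81.404/824 = 0.11312 + 0.09879 = 0.21191
n_f = 1/0.21191 = 4.719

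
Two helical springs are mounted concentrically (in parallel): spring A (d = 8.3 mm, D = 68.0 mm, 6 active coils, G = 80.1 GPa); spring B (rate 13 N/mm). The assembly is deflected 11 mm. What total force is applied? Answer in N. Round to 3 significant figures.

k_A = Gd⁴/(8D³N_a) = (80.1×10³)(8.3⁴)/(8·68.0³·6) = 25.187 N/mm
Parallel: k_eq = 25.187 + 13 = 38.187 N/mm
F = k_eq·δ = 38.187·11 = 420.06 N

420 N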